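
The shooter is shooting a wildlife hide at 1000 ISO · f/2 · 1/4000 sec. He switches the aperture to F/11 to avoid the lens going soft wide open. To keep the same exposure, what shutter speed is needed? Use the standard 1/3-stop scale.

Aperture: f/2 → f/2.2 → f/2.5 → f/2.8 → f/3.2 → f/3.5 → f/4 → f/4.5 → f/5 → f/5.6 → f/6.3 → f/7.1 → f/8 → f/9 → f/10 → f/11 — 5 stops narrower (darker).
Need 5 stops brighter from the shutter speed: 1/4000 → 1/3200 → 1/2500 → 1/2000 → 1/1600 → 1/1250 → 1/1000 → 1/800 → 1/640 → 1/500 → 1/400 → 1/320 → 1/250 → 1/200 → 1/160 → 1/125.

1/125s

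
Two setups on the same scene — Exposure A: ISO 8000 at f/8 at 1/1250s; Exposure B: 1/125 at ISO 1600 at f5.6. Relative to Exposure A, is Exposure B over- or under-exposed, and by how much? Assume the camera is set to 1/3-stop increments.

2 stops brighter

Aperture: f/8 → f/7.1 → f/6.3 → f/5.6 — 1 stop wider (brighter).
Shutter speed: 1/1250 → 1/1000 → 1/800 → 1/640 → 1/500 → 1/400 → 1/320 → 1/250 → 1/200 → 1/160 → 1/125 — 3 1/3 stops longer (brighter).
ISO: 8000 → 6400 → 5000 → 4000 → 3200 → 2500 → 2000 → 1600 — 2 1/3 stops dropped (darker).
Net: +1 +3 1/3 −2 1/3 = +2 stops.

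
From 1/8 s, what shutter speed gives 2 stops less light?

1/30s

Shutter speed: 1/8 → 1/15 → 1/30 — 2 stops shorter (darker).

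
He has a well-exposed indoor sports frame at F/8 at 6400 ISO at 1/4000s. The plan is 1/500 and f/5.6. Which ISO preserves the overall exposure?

Shutter speed: 1/4000 → 1/2000 → 1/1000 → 1/500 — 3 stops longer (brighter).
Aperture: f/8 → f/5.6 — 1 stop opened up (brighter).
Net change so far: 4 stops brighter. Offset with the ISO: 6400 → 3200 → 1600 → 800 → 400.

ISO 400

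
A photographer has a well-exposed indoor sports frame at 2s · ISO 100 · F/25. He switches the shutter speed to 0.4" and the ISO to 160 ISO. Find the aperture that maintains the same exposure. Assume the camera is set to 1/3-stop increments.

f/14

Shutter speed: 2 → 1.6 → 1.3 → 1 → 0.8 → 0.6 → 0.5 → 0.4 — 2 1/3 stops shorter (darker).
ISO: 100 → 125 → 160 — 2/3 stop higher (brighter).
Net change so far: 1 2/3 stops darker. Offset with the aperture: f/25 → f/22 → f/20 → f/18 → f/16 → f/14.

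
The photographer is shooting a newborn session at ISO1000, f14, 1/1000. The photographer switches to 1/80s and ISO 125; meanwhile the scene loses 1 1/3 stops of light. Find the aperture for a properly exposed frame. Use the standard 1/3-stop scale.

f/11

Scene light: 1 1/3 stops darker.
Shutter speed: 1/1000 → 1/800 → 1/640 → 1/500 → 1/400 → 1/320 → 1/250 → 1/200 → 1/160 → 1/125 → 1/100 → 1/80 — 3 2/3 stops longer (brighter).
ISO: 1000 → 800 → 640 → 500 → 400 → 320 → 250 → 200 → 160 → 125 — 3 stops lower (darker).
Net so far: 2/3 stop darker. Aperture: f/14 → f/13 → f/11.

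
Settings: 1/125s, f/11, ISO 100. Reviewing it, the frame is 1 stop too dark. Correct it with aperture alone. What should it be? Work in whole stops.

Underexposed by 1 stop → need 1 stop brighter.
Aperture: f/11 → f/8.

f/8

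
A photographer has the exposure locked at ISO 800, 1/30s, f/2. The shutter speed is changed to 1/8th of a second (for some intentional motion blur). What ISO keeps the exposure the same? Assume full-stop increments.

ISO 200

Shutter speed: 1/30 → 1/15 → 1/8 — 2 stops slower (brighter).
Need 2 stops darker from the ISO: 800 → 400 → 200.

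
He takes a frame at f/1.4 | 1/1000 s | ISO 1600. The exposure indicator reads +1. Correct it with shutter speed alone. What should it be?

Overexposed by 1 stop → need 1 stop darker.
Shutter speed: 1/1000 → 1/2000.

1/2000s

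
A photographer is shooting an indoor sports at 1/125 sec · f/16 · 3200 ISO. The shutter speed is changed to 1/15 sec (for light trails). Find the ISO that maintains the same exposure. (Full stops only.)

Shutter speed: 1/125 → 1/60 → 1/30 → 1/15 — 3 stops longer (brighter).
Need 3 stops darker from the ISO: 3200 → 1600 → 800 → 400.

ISO 400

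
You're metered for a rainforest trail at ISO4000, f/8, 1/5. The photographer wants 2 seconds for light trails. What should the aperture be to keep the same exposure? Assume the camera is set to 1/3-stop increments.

f/25

Shutter speed: 1/5 → 1/4 → 0.3 → 0.4 → 0.5 → 0.6 → 0.8 → 1 → 1.3 → 1.6 → 2 — 3 1/3 stops slower (brighter).
Need 3 1/3 stops darker from the aperture: f/8 → f/9 → f/10 → f/11 → f/13 → f/14 → f/16 → f/18 → f/20 → f/22 → f/25.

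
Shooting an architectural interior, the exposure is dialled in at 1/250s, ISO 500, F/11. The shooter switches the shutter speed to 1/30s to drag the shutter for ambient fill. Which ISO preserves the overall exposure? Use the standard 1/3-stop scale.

Shutter speed: 1/250 → 1/200 → 1/160 → 1/125 → 1/100 → 1/80 → 1/60 → 1/50 → 1/40 → 1/30 — 3 stops slower (brighter).
Need 3 stops darker from the ISO: 500 → 400 → 320 → 250 → 200 → 160 → 125 → 100 → 80 → 64.

ISO 64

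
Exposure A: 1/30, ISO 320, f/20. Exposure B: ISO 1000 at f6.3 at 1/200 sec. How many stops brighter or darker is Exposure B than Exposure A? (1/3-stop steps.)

Aperture: f/20 → f/18 → f/16 → f/14 → f/13 → f/11 → f/10 → f/9 → f/8 → f/7.1 → f/6.3 — 3 1/3 stops wider (brighter).
Shutter speed: 1/30 → 1/40 → 1/50 → 1/60 → 1/80 → 1/100 → 1/125 → 1/160 → 1/200 — 2 2/3 stops faster (darker).
ISO: 320 → 400 → 500 → 640 → 800 → 1000 — 1 2/3 stops higher (brighter).
Net: +3 1/3 −2 2/3 +1 2/3 = +2 1/3 stops.

2 1/3 stops brighter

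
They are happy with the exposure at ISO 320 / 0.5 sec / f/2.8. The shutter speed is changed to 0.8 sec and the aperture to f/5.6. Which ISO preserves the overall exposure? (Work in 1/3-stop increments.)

Shutter speed: 0.5 → 0.6 → 0.8 — 2/3 stop slower (brighter).
Aperture: f/2.8 → f/3.2 → f/3.5 → f/4 → f/4.5 → f/5 → f/5.6 — 2 stops narrower (darker).
Net change so far: 1 1/3 stops darker. Offset with the ISO: 320 → 400 → 500 → 640 → 800.

ISO 800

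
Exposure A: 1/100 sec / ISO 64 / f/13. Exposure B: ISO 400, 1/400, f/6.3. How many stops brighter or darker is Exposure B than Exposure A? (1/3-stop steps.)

2 2/3 stops brighter

Aperture: f/13 → f/11 → f/10 → f/9 → f/8 → f/7.1 → f/6.3 — 2 stops wider (brighter).
Shutter speed: 1/100 → 1/125 → 1/160 → 1/200 → 1/250 → 1/320 → 1/400 — 2 stops faster (darker).
ISO: 64 → 80 → 100 → 125 → 160 → 200 → 250 → 320 → 400 — 2 2/3 stops higher (brighter).
Net: +2 −2 +2 2/3 = +2 2/3 stops.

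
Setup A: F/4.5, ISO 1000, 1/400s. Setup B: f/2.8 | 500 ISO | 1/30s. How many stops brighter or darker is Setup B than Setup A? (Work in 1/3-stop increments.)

Aperture: f/4.5 → f/4 → f/3.5 → f/3.2 → f/2.8 — 1 1/3 stops larger aperture (brighter).
Shutter speed: 1/400 → 1/320 → 1/250 → 1/200 → 1/160 → 1/125 → 1/100 → 1/80 → 1/60 → 1/50 → 1/40 → 1/30 — 3 2/3 stops longer (brighter).
ISO: 1000 → 800 → 640 → 500 — 1 stop lower (darker).
Net: +1 1/3 +3 2/3 −1 = +4 stops.

4 stops brighter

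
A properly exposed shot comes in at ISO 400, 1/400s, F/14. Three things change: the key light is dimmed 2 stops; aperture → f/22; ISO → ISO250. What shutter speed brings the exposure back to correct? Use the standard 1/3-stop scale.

Scene light: 2 stops darker.
Aperture: f/14 → f/16 → f/18 → f/20 → f/22 — 1 1/3 stops narrower (darker).
ISO: 400 → 320 → 250 — 2/3 stop lower (darker).
Net so far: 4 stops darker. Shutter speed: 1/400 → 1/320 → 1/250 → 1/200 → 1/160 → 1/125 → 1/100 → 1/80 → 1/60 → 1/50 → 1/40 → 1/30 → 1/25.

1/25s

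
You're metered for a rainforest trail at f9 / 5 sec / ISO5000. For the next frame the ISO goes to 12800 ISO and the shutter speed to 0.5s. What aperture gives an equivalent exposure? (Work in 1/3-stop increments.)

ISO: 5000 → 6400 → 8000 → 10000 → 12800 — 1 1/3 stops higher (brighter).
Shutter speed: 5 → 4 → 3.2 → 2.5 → 2 → 1.6 → 1.3 → 1 → 0.8 → 0.6 → 0.5 — 3 1/3 stops faster (darker).
Net change so far: 2 stops darker. Offset with the aperture: f/9 → f/8 → f/7.1 → f/6.3 → f/5.6 → f/5 → f/4.5.

f/4.5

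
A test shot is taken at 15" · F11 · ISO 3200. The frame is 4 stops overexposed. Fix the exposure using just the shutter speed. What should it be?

Overexposed by 4 stops → need 4 stops darker.
Shutter speed: 15 → 8 → 4 → 2 → 1.

1 s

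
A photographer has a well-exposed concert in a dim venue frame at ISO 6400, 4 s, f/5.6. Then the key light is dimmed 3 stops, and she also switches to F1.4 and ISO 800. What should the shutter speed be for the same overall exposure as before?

15 s

Scene light: 3 stops darker.
Aperture: f/5.6 → f/4 → f/2.8 → f/2 → f/1.4 — 4 stops wider (brighter).
ISO: 6400 → 3200 → 1600 → 800 — 3 stops dropped (darker).
Net so far: 2 stops darker. Shutter speed: 4 → 8 → 15.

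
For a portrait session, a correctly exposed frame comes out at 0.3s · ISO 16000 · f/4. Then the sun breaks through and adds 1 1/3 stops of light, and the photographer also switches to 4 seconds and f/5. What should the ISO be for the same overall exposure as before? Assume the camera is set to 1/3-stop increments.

ISO 800

Scene light: 1 1/3 stops brighter.
Shutter speed: 0.3 → 0.4 → 0.5 → 0.6 → 0.8 → 1 → 1.3 → 1.6 → 2 → 2.5 → 3.2 → 4 — 3 2/3 stops longer (brighter).
Aperture: f/4 → f/4.5 → f/5 — 2/3 stop stopped down (darker).
Net so far: 4 1/3 stops brighter. ISO: 16000 → 12800 → 10000 → 8000 → 6400 → 5000 → 4000 → 3200 → 2500 → 2000 → 1600 → 1250 → 1000 → 800.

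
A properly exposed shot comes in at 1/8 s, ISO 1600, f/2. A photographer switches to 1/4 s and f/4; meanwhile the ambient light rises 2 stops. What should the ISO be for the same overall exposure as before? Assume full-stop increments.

ISO 800

Scene light: 2 stops brighter.
Shutter speed: 1/8 → 1/4 — 1 stop slower (brighter).
Aperture: f/2 → f/2.8 → f/4 — 2 stops narrower (darker).
Net so far: 1 stop brighter. ISO: 1600 → 800.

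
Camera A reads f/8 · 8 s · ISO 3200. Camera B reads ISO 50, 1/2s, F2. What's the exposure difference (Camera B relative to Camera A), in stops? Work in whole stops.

6 stops darker

Aperture: f/8 → f/5.6 → f/4 → f/2.8 → f/2 — 4 stops wider (brighter).
Shutter speed: 8 → 4 → 2 → 1 → 1/2 — 4 stops shorter (darker).
ISO: 3200 → 1600 → 800 → 400 → 200 → 100 → 50 — 6 stops lower (darker).
Net: +4 −4 −6 = −6 stops.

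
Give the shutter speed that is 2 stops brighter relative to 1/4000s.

1/1000s

Shutter speed: 1/4000 → 1/2000 → 1/1000 — 2 stops longer (brighter).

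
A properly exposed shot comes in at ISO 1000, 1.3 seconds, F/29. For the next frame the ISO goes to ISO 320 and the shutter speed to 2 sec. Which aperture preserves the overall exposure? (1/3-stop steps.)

ISO: 1000 → 800 → 640 → 500 → 400 → 320 — 1 2/3 stops lower (darker).
Shutter speed: 1.3 → 1.6 → 2 — 2/3 stop slower (brighter).
Net change so far: 1 stop darker. Offset with the aperture: f/29 → f/25 → f/22 → f/20.

f/20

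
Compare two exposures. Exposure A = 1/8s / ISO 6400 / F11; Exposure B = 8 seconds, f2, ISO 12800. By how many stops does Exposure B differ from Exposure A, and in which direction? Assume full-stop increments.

12 stops brighter

Aperture: f/11 → f/8 → f/5.6 → f/4 → f/2.8 → f/2 — 5 stops opened up (brighter).
Shutter speed: 1/8 → 1/4 → 1/2 → 1 → 2 → 4 → 8 — 6 stops slower (brighter).
ISO: 6400 → 12800 — 1 stop raised (brighter).
Net: +5 +6 +1 = +12 stops.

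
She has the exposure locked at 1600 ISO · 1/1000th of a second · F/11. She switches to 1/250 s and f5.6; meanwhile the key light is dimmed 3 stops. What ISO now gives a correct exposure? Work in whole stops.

Scene light: 3 stops darker.
Shutter speed: 1/1000 → 1/500 → 1/250 — 2 stops slower (brighter).
Aperture: f/11 → f/8 → f/5.6 — 2 stops wider (brighter).
Net so far: 1 stop brighter. ISO: 1600 → 800.

ISO 800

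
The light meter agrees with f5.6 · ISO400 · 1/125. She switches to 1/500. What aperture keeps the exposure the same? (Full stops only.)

f/2.8

Shutter speed: 1/125 → 1/250 → 1/500 — 2 stops shorter (darker).
Need 2 stops brighter from the aperture: f/5.6 → f/4 → f/2.8.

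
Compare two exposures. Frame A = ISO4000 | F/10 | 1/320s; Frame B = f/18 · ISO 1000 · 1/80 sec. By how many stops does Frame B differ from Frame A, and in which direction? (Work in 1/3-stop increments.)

1 2/3 stops darker

Aperture: f/10 → f/11 → f/13 → f/14 → f/16 → f/18 — 1 2/3 stops smaller aperture (darker).
Shutter speed: 1/320 → 1/250 → 1/200 → 1/160 → 1/125 → 1/100 → 1/80 — 2 stops slower (brighter).
ISO: 4000 → 3200 → 2500 → 2000 → 1600 → 1250 → 1000 — 2 stops lower (darker).
Net: −1 2/3 +2 −2 = −1 2/3 stops.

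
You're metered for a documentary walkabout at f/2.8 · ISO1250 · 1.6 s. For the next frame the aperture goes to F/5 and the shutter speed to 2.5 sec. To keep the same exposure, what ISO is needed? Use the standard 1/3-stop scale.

ISO 2500

Aperture: f/2.8 → f/3.2 → f/3.5 → f/4 → f/4.5 → f/5 — 1 2/3 stops stopped down (darker).
Shutter speed: 1.6 → 2 → 2.5 — 2/3 stop longer (brighter).
Net change so far: 1 stop darker. Offset with the ISO: 1250 → 1600 → 2000 → 2500.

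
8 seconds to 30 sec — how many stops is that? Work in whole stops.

2 stops

8 → 15 → 30 — count the steps: 2 stops.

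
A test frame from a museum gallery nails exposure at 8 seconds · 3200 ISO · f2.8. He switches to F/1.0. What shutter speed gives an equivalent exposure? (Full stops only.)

Aperture: f/2.8 → f/2 → f/1.4 → f/1.0 — 3 stops wider (brighter).
Need 3 stops darker from the shutter speed: 8 → 4 → 2 → 1.

1 s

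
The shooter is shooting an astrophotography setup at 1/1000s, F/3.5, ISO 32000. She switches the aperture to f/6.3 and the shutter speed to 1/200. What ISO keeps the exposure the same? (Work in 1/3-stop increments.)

Aperture: f/3.5 → f/4 → f/4.5 → f/5 → f/5.6 → f/6.3 — 1 2/3 stops smaller aperture (darker).
Shutter speed: 1/1000 → 1/800 → 1/640 → 1/500 → 1/400 → 1/320 → 1/250 → 1/200 — 2 1/3 stops slower (brighter).
Net change so far: 2/3 stop brighter. Offset with the ISO: 32000 → 25600 → 20000.

ISO 20000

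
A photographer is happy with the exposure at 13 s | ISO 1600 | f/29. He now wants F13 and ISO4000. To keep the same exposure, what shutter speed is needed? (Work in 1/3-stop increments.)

Aperture: f/29 → f/25 → f/22 → f/20 → f/18 → f/16 → f/14 → f/13 — 2 1/3 stops larger aperture (brighter).
ISO: 1600 → 2000 → 2500 → 3200 → 4000 — 1 1/3 stops higher (brighter).
Net change so far: 3 2/3 stops brighter. Offset with the shutter speed: 13 → 10 → 8 → 6 → 5 → 4 → 3.2 → 2.5 → 2 → 1.6 → 1.3 → 1.

1 s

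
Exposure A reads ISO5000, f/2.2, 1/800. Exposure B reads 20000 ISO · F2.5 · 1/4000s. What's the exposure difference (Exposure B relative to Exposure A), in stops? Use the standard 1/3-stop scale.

2/3 stop darker

Aperture: f/2.2 → f/2.5 — 1/3 stop stopped down (darker).
Shutter speed: 1/800 → 1/1000 → 1/1250 → 1/1600 → 1/2000 → 1/2500 → 1/3200 → 1/4000 — 2 1/3 stops faster (darker).
ISO: 5000 → 6400 → 8000 → 10000 → 12800 → 16000 → 20000 — 2 stops raised (brighter).
Net: −1/3 −2 1/3 +2 = −2/3 stops.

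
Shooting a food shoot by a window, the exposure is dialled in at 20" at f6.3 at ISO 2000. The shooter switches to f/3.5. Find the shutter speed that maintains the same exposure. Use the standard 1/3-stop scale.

6 s

Aperture: f/6.3 → f/5.6 → f/5 → f/4.5 → f/4 → f/3.5 — 1 2/3 stops larger aperture (brighter).
Need 1 2/3 stops darker from the shutter speed: 20 → 15 → 13 → 10 → 8 → 6.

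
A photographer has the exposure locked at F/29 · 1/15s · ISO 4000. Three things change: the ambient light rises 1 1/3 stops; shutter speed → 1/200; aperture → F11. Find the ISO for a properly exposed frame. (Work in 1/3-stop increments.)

Scene light: 1 1/3 stops brighter.
Shutter speed: 1/15 → 1/20 → 1/25 → 1/30 → 1/40 → 1/50 → 1/60 → 1/80 → 1/100 → 1/125 → 1/160 → 1/200 — 3 2/3 stops shorter (darker).
Aperture: f/29 → f/25 → f/22 → f/20 → f/18 → f/16 → f/14 → f/13 → f/11 — 2 2/3 stops larger aperture (brighter).
Net so far: 1/3 stop brighter. ISO: 4000 → 3200.

ISO 3200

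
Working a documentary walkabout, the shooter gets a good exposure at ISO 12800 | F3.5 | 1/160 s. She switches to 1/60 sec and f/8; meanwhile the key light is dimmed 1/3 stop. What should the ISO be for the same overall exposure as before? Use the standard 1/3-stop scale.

ISO 32000

Scene light: 1/3 stop darker.
Shutter speed: 1/160 → 1/125 → 1/100 → 1/80 → 1/60 — 1 1/3 stops slower (brighter).
Aperture: f/3.5 → f/4 → f/4.5 → f/5 → f/5.6 → f/6.3 → f/7.1 → f/8 — 2 1/3 stops smaller aperture (darker).
Net so far: 1 1/3 stops darker. ISO: 12800 → 16000 → 20000 → 25600 → 32000.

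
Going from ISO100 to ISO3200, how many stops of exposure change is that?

100 → 200 → 400 → 800 → 1600 → 3200 — count the steps: 5 stops.

5 stops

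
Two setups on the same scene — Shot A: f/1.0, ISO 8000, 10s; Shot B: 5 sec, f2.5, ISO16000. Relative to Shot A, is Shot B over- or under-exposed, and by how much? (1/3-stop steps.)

Aperture: f/1.0 → f/1.1 → f/1.2 → f/1.4 → f/1.6 → f/1.8 → f/2 → f/2.2 → f/2.5 — 2 2/3 stops narrower (darker).
Shutter speed: 10 → 8 → 6 → 5 — 1 stop faster (darker).
ISO: 8000 → 10000 → 12800 → 16000 — 1 stop raised (brighter).
Net: −2 2/3 −1 +1 = −2 2/3 stops.

2 2/3 stops darker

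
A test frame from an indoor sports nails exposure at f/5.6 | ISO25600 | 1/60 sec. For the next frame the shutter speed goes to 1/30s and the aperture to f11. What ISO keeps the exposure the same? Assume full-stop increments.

ISO 51200

Shutter speed: 1/60 → 1/30 — 1 stop longer (brighter).
Aperture: f/5.6 → f/8 → f/11 — 2 stops narrower (darker).
Net change so far: 1 stop darker. Offset with the ISO: 25600 → 51200.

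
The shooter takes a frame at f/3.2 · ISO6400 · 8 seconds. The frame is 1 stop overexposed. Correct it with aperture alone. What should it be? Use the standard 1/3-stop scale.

f/4.5

Overexposed by 1 stop → need 1 stop darker.
Aperture: f/3.2 → f/3.5 → f/4 → f/4.5.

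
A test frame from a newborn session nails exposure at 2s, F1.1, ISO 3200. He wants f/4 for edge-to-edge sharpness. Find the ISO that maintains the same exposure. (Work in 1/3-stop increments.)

Aperture: f/1.1 → f/1.2 → f/1.4 → f/1.6 → f/1.8 → f/2 → f/2.2 → f/2.5 → f/2.8 → f/3.2 → f/3.5 → f/4 — 3 2/3 stops stopped down (darker).
Need 3 2/3 stops brighter from the ISO: 3200 → 4000 → 5000 → 6400 → 8000 → 10000 → 12800 → 16000 → 20000 → 25600 → 32000 → 40000.

ISO 40000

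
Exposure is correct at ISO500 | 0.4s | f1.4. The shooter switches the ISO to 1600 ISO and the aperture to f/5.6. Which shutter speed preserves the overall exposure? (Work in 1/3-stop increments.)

2 s

ISO: 500 → 640 → 800 → 1000 → 1250 → 1600 — 1 2/3 stops higher (brighter).
Aperture: f/1.4 → f/1.6 → f/1.8 → f/2 → f/2.2 → f/2.5 → f/2.8 → f/3.2 → f/3.5 → f/4 → f/4.5 → f/5 → f/5.6 — 4 stops stopped down (darker).
Net change so far: 2 1/3 stops darker. Offset with the shutter speed: 0.4 → 0.5 → 0.6 → 0.8 → 1 → 1.3 → 1.6 → 2.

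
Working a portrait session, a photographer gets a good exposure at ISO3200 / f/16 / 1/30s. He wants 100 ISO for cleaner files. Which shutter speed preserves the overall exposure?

1 s

ISO: 3200 → 1600 → 800 → 400 → 200 → 100 — 5 stops dropped (darker).
Need 5 stops brighter from the shutter speed: 1/30 → 1/15 → 1/8 → 1/4 → 1/2 → 1.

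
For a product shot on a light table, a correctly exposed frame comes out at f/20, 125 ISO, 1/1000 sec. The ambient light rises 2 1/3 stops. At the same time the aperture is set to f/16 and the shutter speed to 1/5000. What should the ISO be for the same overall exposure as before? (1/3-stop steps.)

ISO 80

Scene light: 2 1/3 stops brighter.
Aperture: f/20 → f/18 → f/16 — 2/3 stop wider (brighter).
Shutter speed: 1/1000 → 1/1250 → 1/1600 → 1/2000 → 1/2500 → 1/3200 → 1/4000 → 1/5000 — 2 1/3 stops faster (darker).
Net so far: 2/3 stop brighter. ISO: 125 → 100 → 80.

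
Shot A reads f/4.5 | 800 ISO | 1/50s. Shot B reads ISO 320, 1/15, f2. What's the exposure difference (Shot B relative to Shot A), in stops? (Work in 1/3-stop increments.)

Aperture: f/4.5 → f/4 → f/3.5 → f/3.2 → f/2.8 → f/2.5 → f/2.2 → f/2 — 2 1/3 stops wider (brighter).
Shutter speed: 1/50 → 1/40 → 1/30 → 1/25 → 1/20 → 1/15 — 1 2/3 stops longer (brighter).
ISO: 800 → 640 → 500 → 400 → 320 — 1 1/3 stops lower (darker).
Net: +2 1/3 +1 2/3 −1 1/3 = +2 2/3 stops.

2 2/3 stops brighter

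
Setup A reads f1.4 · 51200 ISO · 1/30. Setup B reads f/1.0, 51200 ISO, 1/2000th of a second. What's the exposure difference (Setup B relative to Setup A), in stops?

Aperture: f/1.4 → f/1.0 — 1 stop larger aperture (brighter).
Shutter speed: 1/30 → 1/60 → 1/125 → 1/250 → 1/500 → 1/1000 → 1/2000 — 6 stops shorter (darker).
ISO: unchanged.
Net: +1 −6 = −5 stops.

5 stops darker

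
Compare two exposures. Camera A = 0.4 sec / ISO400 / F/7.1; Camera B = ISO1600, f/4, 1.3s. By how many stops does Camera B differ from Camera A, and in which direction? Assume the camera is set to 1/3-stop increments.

5 1/3 stops brighter

Aperture: f/7.1 → f/6.3 → f/5.6 → f/5 → f/4.5 → f/4 — 1 2/3 stops wider (brighter).
Shutter speed: 0.4 → 0.5 → 0.6 → 0.8 → 1 → 1.3 — 1 2/3 stops slower (brighter).
ISO: 400 → 500 → 640 → 800 → 1000 → 1250 → 1600 — 2 stops raised (brighter).
Net: +1 2/3 +1 2/3 +2 = +5 1/3 stops.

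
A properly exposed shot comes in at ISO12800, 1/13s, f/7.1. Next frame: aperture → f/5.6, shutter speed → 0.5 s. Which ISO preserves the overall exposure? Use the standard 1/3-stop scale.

Aperture: f/7.1 → f/6.3 → f/5.6 — 2/3 stop opened up (brighter).
Shutter speed: 1/13 → 1/10 → 1/8 → 1/6 → 1/5 → 1/4 → 0.3 → 0.4 → 0.5 — 2 2/3 stops longer (brighter).
Net change so far: 3 1/3 stops brighter. Offset with the ISO: 12800 → 10000 → 8000 → 6400 → 5000 → 4000 → 3200 → 2500 → 2000 → 1600 → 1250.

ISO 1250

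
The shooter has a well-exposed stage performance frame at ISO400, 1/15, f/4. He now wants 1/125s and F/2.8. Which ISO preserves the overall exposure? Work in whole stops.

ISO 1600

Shutter speed: 1/15 → 1/30 → 1/60 → 1/125 — 3 stops shorter (darker).
Aperture: f/4 → f/2.8 — 1 stop larger aperture (brighter).
Net change so far: 2 stops darker. Offset with the ISO: 400 → 800 → 1600.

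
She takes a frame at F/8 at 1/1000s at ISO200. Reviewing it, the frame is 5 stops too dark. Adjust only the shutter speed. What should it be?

Underexposed by 5 stops → need 5 stops brighter.
Shutter speed: 1/1000 → 1/500 → 1/250 → 1/125 → 1/60 → 1/30.

1/30s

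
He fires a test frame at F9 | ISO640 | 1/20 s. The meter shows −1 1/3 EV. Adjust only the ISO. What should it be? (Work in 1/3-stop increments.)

Underexposed by 1 1/3 stops → need 1 1/3 stops brighter.
ISO: 640 → 800 → 1000 → 1250 → 1600.

ISO 1600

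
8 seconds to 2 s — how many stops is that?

8 → 4 → 2 — count the steps: 2 stops.

2 stops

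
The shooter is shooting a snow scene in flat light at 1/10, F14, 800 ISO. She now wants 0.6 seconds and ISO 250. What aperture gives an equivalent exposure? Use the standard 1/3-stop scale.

f/20

Shutter speed: 1/10 → 1/8 → 1/6 → 1/5 → 1/4 → 0.3 → 0.4 → 0.5 → 0.6 — 2 2/3 stops longer (brighter).
ISO: 800 → 640 → 500 → 400 → 320 → 250 — 1 2/3 stops lower (darker).
Net change so far: 1 stop brighter. Offset with the aperture: f/14 → f/16 → f/18 → f/20.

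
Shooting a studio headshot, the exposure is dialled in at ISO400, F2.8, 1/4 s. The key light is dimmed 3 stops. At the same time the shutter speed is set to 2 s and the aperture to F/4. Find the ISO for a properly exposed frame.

Scene light: 3 stops darker.
Shutter speed: 1/4 → 1/2 → 1 → 2 — 3 stops longer (brighter).
Aperture: f/2.8 → f/4 — 1 stop stopped down (darker).
Net so far: 1 stop darker. ISO: 400 → 800.

ISO 800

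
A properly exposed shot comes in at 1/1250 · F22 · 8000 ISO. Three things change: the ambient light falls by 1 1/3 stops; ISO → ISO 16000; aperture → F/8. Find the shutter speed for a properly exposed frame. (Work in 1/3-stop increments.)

1/8000s

Scene light: 1 1/3 stops darker.
ISO: 8000 → 10000 → 12800 → 16000 — 1 stop higher (brighter).
Aperture: f/22 → f/20 → f/18 → f/16 → f/14 → f/13 → f/11 → f/10 → f/9 → f/8 — 3 stops opened up (brighter).
Net so far: 2 2/3 stops brighter. Shutter speed: 1/1250 → 1/1600 → 1/2000 → 1/2500 → 1/3200 → 1/4000 → 1/5000 → 1/6400 → 1/8000.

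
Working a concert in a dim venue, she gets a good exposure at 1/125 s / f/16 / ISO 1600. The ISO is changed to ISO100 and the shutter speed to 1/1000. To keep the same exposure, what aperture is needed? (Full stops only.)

f/1.4

ISO: 1600 → 800 → 400 → 200 → 100 — 4 stops lower (darker).
Shutter speed: 1/125 → 1/250 → 1/500 → 1/1000 — 3 stops shorter (darker).
Net change so far: 7 stops darker. Offset with the aperture: f/16 → f/11 → f/8 → f/5.6 → f/4 → f/2.8 → f/2 → f/1.4.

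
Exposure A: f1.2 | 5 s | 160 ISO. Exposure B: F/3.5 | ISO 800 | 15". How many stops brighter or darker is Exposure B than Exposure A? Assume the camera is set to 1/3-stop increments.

Aperture: f/1.2 → f/1.4 → f/1.6 → f/1.8 → f/2 → f/2.2 → f/2.5 → f/2.8 → f/3.2 → f/3.5 — 3 stops smaller aperture (darker).
Shutter speed: 5 → 6 → 8 → 10 → 13 → 15 — 1 2/3 stops slower (brighter).
ISO: 160 → 200 → 250 → 320 → 400 → 500 → 640 → 800 — 2 1/3 stops raised (brighter).
Net: −3 +1 2/3 +2 1/3 = +1 stop.

1 stop brighter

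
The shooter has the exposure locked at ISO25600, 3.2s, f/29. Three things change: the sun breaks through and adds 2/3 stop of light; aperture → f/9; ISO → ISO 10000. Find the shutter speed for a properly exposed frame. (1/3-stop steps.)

Scene light: 2/3 stop brighter.
Aperture: f/29 → f/25 → f/22 → f/20 → f/18 → f/16 → f/14 → f/13 → f/11 → f/10 → f/9 — 3 1/3 stops opened up (brighter).
ISO: 25600 → 20000 → 16000 → 12800 → 10000 — 1 1/3 stops dropped (darker).
Net so far: 2 2/3 stops brighter. Shutter speed: 3.2 → 2.5 → 2 → 1.6 → 1.3 → 1 → 0.8 → 0.6 → 0.5.

0.5 s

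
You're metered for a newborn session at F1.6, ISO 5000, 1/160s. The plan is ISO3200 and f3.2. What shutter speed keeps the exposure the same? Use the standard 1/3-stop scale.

1/25s

ISO: 5000 → 4000 → 3200 — 2/3 stop lower (darker).
Aperture: f/1.6 → f/1.8 → f/2 → f/2.2 → f/2.5 → f/2.8 → f/3.2 — 2 stops smaller aperture (darker).
Net change so far: 2 2/3 stops darker. Offset with the shutter speed: 1/160 → 1/125 → 1/100 → 1/80 → 1/60 → 1/50 → 1/40 → 1/30 → 1/25.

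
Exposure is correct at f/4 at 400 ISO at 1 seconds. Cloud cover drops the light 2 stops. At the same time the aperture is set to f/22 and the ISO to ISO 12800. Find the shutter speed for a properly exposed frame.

Scene light: 2 stops darker.
Aperture: f/4 → f/5.6 → f/8 → f/11 → f/16 → f/22 — 5 stops smaller aperture (darker).
ISO: 400 → 800 → 1600 → 3200 → 6400 → 12800 — 5 stops higher (brighter).
Net so far: 2 stops darker. Shutter speed: 1 → 2 → 4.

4 s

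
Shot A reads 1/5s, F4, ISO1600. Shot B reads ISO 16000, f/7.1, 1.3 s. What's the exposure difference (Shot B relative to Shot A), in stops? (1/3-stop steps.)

4 1/3 stops brighter

Aperture: f/4 → f/4.5 → f/5 → f/5.6 → f/6.3 → f/7.1 — 1 2/3 stops narrower (darker).
Shutter speed: 1/5 → 1/4 → 0.3 → 0.4 → 0.5 → 0.6 → 0.8 → 1 → 1.3 — 2 2/3 stops longer (brighter).
ISO: 1600 → 2000 → 2500 → 3200 → 4000 → 5000 → 6400 → 8000 → 10000 → 12800 → 16000 — 3 1/3 stops raised (brighter).
Net: −1 2/3 +2 2/3 +3 1/3 = +4 1/3 stops.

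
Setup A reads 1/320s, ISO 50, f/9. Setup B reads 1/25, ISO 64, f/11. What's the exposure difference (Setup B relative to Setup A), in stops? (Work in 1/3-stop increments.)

Aperture: f/9 → f/10 → f/11 — 2/3 stop smaller aperture (darker).
Shutter speed: 1/320 → 1/250 → 1/200 → 1/160 → 1/125 → 1/100 → 1/80 → 1/60 → 1/50 → 1/40 → 1/30 → 1/25 — 3 2/3 stops longer (brighter).
ISO: 50 → 64 — 1/3 stop raised (brighter).
Net: −2/3 +3 2/3 +1/3 = +3 1/3 stops.

3 1/3 stops brighter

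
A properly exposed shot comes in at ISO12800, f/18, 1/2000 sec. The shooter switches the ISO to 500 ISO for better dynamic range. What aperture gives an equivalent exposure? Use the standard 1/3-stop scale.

ISO: 12800 → 10000 → 8000 → 6400 → 5000 → 4000 → 3200 → 2500 → 2000 → 1600 → 1250 → 1000 → 800 → 640 → 500 — 4 2/3 stops dropped (darker).
Need 4 2/3 stops brighter from the aperture: f/18 → f/16 → f/14 → f/13 → f/11 → f/10 → f/9 → f/8 → f/7.1 → f/6.3 → f/5.6 → f/5 → f/4.5 → f/4 → f/3.5.

f/3.5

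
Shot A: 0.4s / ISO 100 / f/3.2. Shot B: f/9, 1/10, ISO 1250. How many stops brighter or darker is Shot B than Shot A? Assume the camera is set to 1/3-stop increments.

1 1/3 stops darker

Aperture: f/3.2 → f/3.5 → f/4 → f/4.5 → f/5 → f/5.6 → f/6.3 → f/7.1 → f/8 → f/9 — 3 stops stopped down (darker).
Shutter speed: 0.4 → 0.3 → 1/4 → 1/5 → 1/6 → 1/8 → 1/10 — 2 stops shorter (darker).
ISO: 100 → 125 → 160 → 200 → 250 → 320 → 400 → 500 → 640 → 800 → 1000 → 1250 — 3 2/3 stops raised (brighter).
Net: −3 −2 +3 2/3 = −1 1/3 stops.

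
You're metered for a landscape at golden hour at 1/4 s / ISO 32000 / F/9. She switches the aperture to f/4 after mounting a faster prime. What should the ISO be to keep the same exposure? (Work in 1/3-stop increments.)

Aperture: f/9 → f/8 → f/7.1 → f/6.3 → f/5.6 → f/5 → f/4.5 → f/4 — 2 1/3 stops larger aperture (brighter).
Need 2 1/3 stops darker from the ISO: 32000 → 25600 → 20000 → 16000 → 12800 → 10000 → 8000 → 6400.

ISO 6400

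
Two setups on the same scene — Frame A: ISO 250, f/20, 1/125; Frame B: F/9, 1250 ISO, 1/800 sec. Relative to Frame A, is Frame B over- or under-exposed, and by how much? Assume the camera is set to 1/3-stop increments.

2 stops brighter

Aperture: f/20 → f/18 → f/16 → f/14 → f/13 → f/11 → f/10 → f/9 — 2 1/3 stops larger aperture (brighter).
Shutter speed: 1/125 → 1/160 → 1/200 → 1/250 → 1/320 → 1/400 → 1/500 → 1/640 → 1/800 — 2 2/3 stops shorter (darker).
ISO: 250 → 320 → 400 → 500 → 640 → 800 → 1000 → 1250 — 2 1/3 stops raised (brighter).
Net: +2 1/3 −2 2/3 +2 1/3 = +2 stops.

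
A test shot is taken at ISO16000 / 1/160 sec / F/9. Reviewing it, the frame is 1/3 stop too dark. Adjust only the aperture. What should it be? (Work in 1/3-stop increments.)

Underexposed by 1/3 stop → need 1/3 stop brighter.
Aperture: f/9 → f/8.

f/8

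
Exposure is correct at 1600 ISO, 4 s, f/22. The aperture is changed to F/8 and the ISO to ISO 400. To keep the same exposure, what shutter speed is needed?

2 s

Aperture: f/22 → f/16 → f/11 → f/8 — 3 stops larger aperture (brighter).
ISO: 1600 → 800 → 400 — 2 stops lower (darker).
Net change so far: 1 stop brighter. Offset with the shutter speed: 4 → 2.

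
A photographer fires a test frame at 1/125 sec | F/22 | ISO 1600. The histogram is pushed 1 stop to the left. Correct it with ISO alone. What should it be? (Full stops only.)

ISO 3200

Underexposed by 1 stop → need 1 stop brighter.
ISO: 1600 → 3200.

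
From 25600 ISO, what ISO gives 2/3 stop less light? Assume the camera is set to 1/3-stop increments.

ISO: 25600 → 20000 → 16000 — 2/3 stop dropped (darker).

ISO 16000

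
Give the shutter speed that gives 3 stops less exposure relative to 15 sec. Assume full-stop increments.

Shutter speed: 15 → 8 → 4 → 2 — 3 stops shorter (darker).

2 s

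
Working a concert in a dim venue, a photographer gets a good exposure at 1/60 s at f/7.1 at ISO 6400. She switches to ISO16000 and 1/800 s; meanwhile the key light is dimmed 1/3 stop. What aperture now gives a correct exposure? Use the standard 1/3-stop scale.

Scene light: 1/3 stop darker.
ISO: 6400 → 8000 → 10000 → 12800 → 16000 — 1 1/3 stops raised (brighter).
Shutter speed: 1/60 → 1/80 → 1/100 → 1/125 → 1/160 → 1/200 → 1/250 → 1/320 → 1/400 → 1/500 → 1/640 → 1/800 — 3 2/3 stops faster (darker).
Net so far: 2 2/3 stops darker. Aperture: f/7.1 → f/6.3 → f/5.6 → f/5 → f/4.5 → f/4 → f/3.5 → f/3.2 → f/2.8.

f/2.8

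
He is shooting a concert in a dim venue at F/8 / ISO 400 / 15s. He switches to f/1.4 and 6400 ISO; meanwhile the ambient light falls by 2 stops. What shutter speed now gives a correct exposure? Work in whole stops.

Scene light: 2 stops darker.
Aperture: f/8 → f/5.6 → f/4 → f/2.8 → f/2 → f/1.4 — 5 stops wider (brighter).
ISO: 400 → 800 → 1600 → 3200 → 6400 — 4 stops raised (brighter).
Net so far: 7 stops brighter. Shutter speed: 15 → 8 → 4 → 2 → 1 → 1/2 → 1/4 → 1/8.

1/8s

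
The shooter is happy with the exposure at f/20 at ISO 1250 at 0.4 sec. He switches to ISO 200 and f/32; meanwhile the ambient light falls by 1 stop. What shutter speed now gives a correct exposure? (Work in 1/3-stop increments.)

Scene light: 1 stop darker.
ISO: 1250 → 1000 → 800 → 640 → 500 → 400 → 320 → 250 → 200 — 2 2/3 stops dropped (darker).
Aperture: f/20 → f/22 → f/25 → f/29 → f/32 — 1 1/3 stops stopped down (darker).
Net so far: 5 stops darker. Shutter speed: 0.4 → 0.5 → 0.6 → 0.8 → 1 → 1.3 → 1.6 → 2 → 2.5 → 3.2 → 4 → 5 → 6 → 8 → 10 → 13.

13 s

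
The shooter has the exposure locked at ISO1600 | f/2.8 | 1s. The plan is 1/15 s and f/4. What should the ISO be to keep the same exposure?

Shutter speed: 1 → 1/2 → 1/4 → 1/8 → 1/15 — 4 stops faster (darker).
Aperture: f/2.8 → f/4 — 1 stop smaller aperture (darker).
Net change so far: 5 stops darker. Offset with the ISO: 1600 → 3200 → 6400 → 12800 → 25600 → 51200.

ISO 51200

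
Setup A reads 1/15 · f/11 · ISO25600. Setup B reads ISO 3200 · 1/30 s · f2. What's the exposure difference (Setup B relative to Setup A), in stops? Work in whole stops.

1 stop brighter

Aperture: f/11 → f/8 → f/5.6 → f/4 → f/2.8 → f/2 — 5 stops opened up (brighter).
Shutter speed: 1/15 → 1/30 — 1 stop shorter (darker).
ISO: 25600 → 12800 → 6400 → 3200 — 3 stops lower (darker).
Net: +5 −1 −3 = +1 stop.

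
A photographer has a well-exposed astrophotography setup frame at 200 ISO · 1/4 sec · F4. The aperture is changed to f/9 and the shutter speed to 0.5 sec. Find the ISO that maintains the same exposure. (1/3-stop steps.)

Aperture: f/4 → f/4.5 → f/5 → f/5.6 → f/6.3 → f/7.1 → f/8 → f/9 — 2 1/3 stops stopped down (darker).
Shutter speed: 1/4 → 0.3 → 0.4 → 0.5 — 1 stop longer (brighter).
Net change so far: 1 1/3 stops darker. Offset with the ISO: 200 → 250 → 320 → 400 → 500.

ISO 500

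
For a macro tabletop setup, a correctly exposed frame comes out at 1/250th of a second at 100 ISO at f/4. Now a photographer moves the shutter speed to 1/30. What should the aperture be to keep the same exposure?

Shutter speed: 1/250 → 1/125 → 1/60 → 1/30 — 3 stops longer (brighter).
Need 3 stops darker from the aperture: f/4 → f/5.6 → f/8 → f/11.

f/11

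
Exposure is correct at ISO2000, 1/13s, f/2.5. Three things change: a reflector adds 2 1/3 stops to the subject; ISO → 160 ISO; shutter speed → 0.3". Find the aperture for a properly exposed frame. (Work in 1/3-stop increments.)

Scene light: 2 1/3 stops brighter.
ISO: 2000 → 1600 → 1250 → 1000 → 800 → 640 → 500 → 400 → 320 → 250 → 200 → 160 — 3 2/3 stops lower (darker).
Shutter speed: 1/13 → 1/10 → 1/8 → 1/6 → 1/5 → 1/4 → 0.3 — 2 stops longer (brighter).
Net so far: 2/3 stop brighter. Aperture: f/2.5 → f/2.8 → f/3.2.

f/3.2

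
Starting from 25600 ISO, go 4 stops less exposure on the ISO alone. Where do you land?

ISO: 25600 → 12800 → 6400 → 3200 → 1600 — 4 stops dropped (darker).

ISO 1600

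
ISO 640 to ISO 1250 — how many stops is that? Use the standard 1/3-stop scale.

640 → 800 → 1000 → 1250 — count the steps: 3 third-stops = 1 stop.

1 stop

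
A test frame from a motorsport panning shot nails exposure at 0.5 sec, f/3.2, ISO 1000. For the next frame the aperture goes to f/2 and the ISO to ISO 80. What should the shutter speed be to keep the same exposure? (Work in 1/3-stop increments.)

Aperture: f/3.2 → f/2.8 → f/2.5 → f/2.2 → f/2 — 1 1/3 stops wider (brighter).
ISO: 1000 → 800 → 640 → 500 → 400 → 320 → 250 → 200 → 160 → 125 → 100 → 80 — 3 2/3 stops lower (darker).
Net change so far: 2 1/3 stops darker. Offset with the shutter speed: 0.5 → 0.6 → 0.8 → 1 → 1.3 → 1.6 → 2 → 2.5.

2.5 s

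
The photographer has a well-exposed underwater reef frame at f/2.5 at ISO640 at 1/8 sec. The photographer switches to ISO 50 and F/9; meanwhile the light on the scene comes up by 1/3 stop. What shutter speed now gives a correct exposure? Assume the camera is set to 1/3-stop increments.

15 s

Scene light: 1/3 stop brighter.
ISO: 640 → 500 → 400 → 320 → 250 → 200 → 160 → 125 → 100 → 80 → 64 → 50 — 3 2/3 stops lower (darker).
Aperture: f/2.5 → f/2.8 → f/3.2 → f/3.5 → f/4 → f/4.5 → f/5 → f/5.6 → f/6.3 → f/7.1 → f/8 → f/9 — 3 2/3 stops stopped down (darker).
Net so far: 7 stops darker. Shutter speed: 1/8 → 1/6 → 1/5 → 1/4 → 0.3 → 0.4 → 0.5 → 0.6 → 0.8 → 1 → 1.3 → 1.6 → 2 → 2.5 → 3.2 → 4 → 5 → 6 → 8 → 10 → 13 → 15.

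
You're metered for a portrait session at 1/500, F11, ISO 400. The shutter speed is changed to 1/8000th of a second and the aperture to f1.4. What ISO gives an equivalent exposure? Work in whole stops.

Shutter speed: 1/500 → 1/1000 → 1/2000 → 1/4000 → 1/8000 — 4 stops faster (darker).
Aperture: f/11 → f/8 → f/5.6 → f/4 → f/2.8 → f/2 → f/1.4 — 6 stops wider (brighter).
Net change so far: 2 stops brighter. Offset with the ISO: 400 → 200 → 100.

ISO 100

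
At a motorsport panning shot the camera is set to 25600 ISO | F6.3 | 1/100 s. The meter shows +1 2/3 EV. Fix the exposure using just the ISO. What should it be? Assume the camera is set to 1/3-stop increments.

Overexposed by 1 2/3 stops → need 1 2/3 stops darker.
ISO: 25600 → 20000 → 16000 → 12800 → 10000 → 8000.

ISO 8000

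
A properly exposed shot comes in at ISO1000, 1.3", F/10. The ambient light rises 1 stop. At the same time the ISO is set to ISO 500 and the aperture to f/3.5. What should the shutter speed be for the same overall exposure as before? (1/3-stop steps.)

1/6s

Scene light: 1 stop brighter.
ISO: 1000 → 800 → 640 → 500 — 1 stop lower (darker).
Aperture: f/10 → f/9 → f/8 → f/7.1 → f/6.3 → f/5.6 → f/5 → f/4.5 → f/4 → f/3.5 — 3 stops larger aperture (brighter).
Net so far: 3 stops brighter. Shutter speed: 1.3 → 1 → 0.8 → 0.6 → 0.5 → 0.4 → 0.3 → 1/4 → 1/5 → 1/6.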